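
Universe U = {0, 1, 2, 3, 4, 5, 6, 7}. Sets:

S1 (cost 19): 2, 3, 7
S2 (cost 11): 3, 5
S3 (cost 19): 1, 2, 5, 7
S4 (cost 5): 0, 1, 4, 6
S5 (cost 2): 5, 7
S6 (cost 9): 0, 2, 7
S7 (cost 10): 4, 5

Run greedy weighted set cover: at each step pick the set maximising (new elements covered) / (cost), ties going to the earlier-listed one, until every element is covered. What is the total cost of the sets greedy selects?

Pick 1: S5 adds 2 new (5, 7) at cost 2 (ratio 2/2).
Pick 2: S4 adds 4 new (0, 1, 4, 6) at cost 5 (ratio 4/5).
Pick 3: S6 adds 1 new (2) at cost 9 (ratio 1/9).
Pick 4: S2 adds 1 new (3) at cost 11 (ratio 1/11).
Greedy total cost: 2 + 5 + 9 + 11 = 27. (The true optimum is 25, so greedy overshoots here.)

27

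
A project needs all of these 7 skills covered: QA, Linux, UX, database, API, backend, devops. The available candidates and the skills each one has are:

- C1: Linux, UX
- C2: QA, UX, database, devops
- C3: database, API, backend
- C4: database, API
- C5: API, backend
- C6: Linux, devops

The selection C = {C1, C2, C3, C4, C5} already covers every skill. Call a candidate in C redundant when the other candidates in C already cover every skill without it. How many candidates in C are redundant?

3

Drop C1: Linux uncovered — not redundant.
Drop C2: QA, devops uncovered — not redundant.
Drop C3: the rest still cover every skill — redundant.
Drop C4: the rest still cover every skill — redundant.
Drop C5: the rest still cover every skill — redundant.
3 redundant: C3, C4, C5.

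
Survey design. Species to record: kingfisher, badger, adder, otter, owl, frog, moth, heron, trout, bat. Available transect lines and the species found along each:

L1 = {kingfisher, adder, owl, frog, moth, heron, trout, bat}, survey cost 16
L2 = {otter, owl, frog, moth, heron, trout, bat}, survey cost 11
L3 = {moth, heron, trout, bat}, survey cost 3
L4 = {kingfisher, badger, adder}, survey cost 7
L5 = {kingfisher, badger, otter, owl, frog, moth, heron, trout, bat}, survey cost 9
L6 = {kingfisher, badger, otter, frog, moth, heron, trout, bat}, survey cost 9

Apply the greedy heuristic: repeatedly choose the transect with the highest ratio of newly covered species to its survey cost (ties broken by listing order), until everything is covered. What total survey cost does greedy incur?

Pick 1: L3 adds 4 new (moth, heron, trout, bat) at survey cost 3 (ratio 4/3).
Pick 2: L5 adds 5 new (kingfisher, badger, otter, owl, frog) at survey cost 9 (ratio 5/9).
Pick 3: L4 adds 1 new (adder) at survey cost 7 (ratio 1/7).
Greedy total survey cost: 3 + 9 + 7 = 19. (The true optimum is 16, so greedy overshoots here.)

19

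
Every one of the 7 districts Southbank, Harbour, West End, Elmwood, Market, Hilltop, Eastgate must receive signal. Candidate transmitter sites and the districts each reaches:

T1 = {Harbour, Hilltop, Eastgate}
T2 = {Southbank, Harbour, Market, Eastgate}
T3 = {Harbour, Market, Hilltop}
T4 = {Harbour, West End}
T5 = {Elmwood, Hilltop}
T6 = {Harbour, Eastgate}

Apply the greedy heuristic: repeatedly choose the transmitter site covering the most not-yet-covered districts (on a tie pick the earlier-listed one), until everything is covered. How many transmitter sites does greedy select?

Pick 1: T2 covers 4 new districts (Southbank, Harbour, Market, Eastgate).
Pick 2: T5 covers 2 new districts (Elmwood, Hilltop).
Pick 3: T4 covers 1 new districts (West End).
Greedy uses 3 transmitter sites.

3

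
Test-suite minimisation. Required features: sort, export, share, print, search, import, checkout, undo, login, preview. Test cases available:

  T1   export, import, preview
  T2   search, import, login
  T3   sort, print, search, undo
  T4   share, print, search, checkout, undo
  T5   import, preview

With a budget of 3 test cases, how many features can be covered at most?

Choosing T1, T2, T4 covers {export, share, print, search, import, checkout, undo, login, preview} — 9 features.
No choice of 3 test cases does better; here sort is left uncovered.

9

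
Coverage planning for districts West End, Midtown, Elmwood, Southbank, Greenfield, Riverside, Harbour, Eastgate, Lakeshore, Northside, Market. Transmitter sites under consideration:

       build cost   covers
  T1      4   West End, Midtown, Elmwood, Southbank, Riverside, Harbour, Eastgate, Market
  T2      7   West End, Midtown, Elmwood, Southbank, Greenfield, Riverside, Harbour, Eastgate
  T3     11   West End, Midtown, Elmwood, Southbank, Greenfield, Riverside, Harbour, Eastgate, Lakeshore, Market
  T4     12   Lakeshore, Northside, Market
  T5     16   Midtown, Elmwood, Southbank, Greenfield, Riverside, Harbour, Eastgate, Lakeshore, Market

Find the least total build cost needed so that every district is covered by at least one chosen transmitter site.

19

T2, T4 cover every district at build cost 7 + 12 = 19.
Any cover uses at least 2 transmitter sites; among all covering selections none totals below 19.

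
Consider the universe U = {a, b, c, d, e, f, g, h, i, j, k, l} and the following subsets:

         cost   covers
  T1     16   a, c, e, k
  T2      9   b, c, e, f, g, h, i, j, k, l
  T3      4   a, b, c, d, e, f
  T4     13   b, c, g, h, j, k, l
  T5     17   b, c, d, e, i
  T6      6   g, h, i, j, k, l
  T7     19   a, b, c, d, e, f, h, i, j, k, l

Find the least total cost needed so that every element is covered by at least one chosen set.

10

T3, T6 cover every element at cost 4 + 6 = 10.
Any cover uses at least 2 sets; among all covering selections none totals below 10.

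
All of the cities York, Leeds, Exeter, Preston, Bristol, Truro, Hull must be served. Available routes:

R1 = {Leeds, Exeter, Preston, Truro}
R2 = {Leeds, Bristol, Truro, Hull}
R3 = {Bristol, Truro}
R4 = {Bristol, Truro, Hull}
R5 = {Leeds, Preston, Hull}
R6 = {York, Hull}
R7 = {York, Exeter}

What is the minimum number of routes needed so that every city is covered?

R1, R2, R6 together cover {York, Leeds, Exeter, Preston, Bristol, Truro, Hull} — every city.
No 2 of the 7 routes cover everything (all 21 pairs fall short), so 3 is minimum.

3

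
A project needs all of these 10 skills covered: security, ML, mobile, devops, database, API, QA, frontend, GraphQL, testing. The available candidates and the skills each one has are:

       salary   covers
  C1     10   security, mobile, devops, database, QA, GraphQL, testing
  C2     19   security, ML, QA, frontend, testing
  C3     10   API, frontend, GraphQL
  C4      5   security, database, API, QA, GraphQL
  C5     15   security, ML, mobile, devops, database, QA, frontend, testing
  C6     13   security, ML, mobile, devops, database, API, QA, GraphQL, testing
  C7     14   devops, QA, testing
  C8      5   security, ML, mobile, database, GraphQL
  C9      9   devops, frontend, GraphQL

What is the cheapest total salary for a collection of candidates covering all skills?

C4, C5 cover every skill at salary 5 + 15 = 20.
Any cover uses at least 2 candidates; among all covering selections none totals below 20.
Greedy by coverage-per-salary would pick C4, C8, C9, C1 for 29 — worse than the optimum 20.

20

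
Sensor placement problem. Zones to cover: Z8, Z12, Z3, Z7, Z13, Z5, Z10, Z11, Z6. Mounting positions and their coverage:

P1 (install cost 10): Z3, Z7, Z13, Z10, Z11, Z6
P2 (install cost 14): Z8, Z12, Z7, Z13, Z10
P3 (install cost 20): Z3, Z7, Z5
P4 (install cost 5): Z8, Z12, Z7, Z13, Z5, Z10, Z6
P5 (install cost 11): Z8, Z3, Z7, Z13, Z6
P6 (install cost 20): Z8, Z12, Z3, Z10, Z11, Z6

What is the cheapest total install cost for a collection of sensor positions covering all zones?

15

P1, P4 cover every zone at install cost 10 + 5 = 15.
Any cover uses at least 2 sensor positions; among all covering selections none totals below 15.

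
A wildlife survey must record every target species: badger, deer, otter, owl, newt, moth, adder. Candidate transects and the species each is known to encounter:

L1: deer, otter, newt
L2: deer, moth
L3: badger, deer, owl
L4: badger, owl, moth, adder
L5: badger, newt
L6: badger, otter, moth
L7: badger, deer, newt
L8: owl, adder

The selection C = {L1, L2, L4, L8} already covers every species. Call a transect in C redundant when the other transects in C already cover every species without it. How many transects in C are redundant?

Drop L1: otter, newt uncovered — not redundant.
Drop L2: the rest still cover every species — redundant.
Drop L4: badger uncovered — not redundant.
Drop L8: the rest still cover every species — redundant.
2 redundant: L2, L8.

2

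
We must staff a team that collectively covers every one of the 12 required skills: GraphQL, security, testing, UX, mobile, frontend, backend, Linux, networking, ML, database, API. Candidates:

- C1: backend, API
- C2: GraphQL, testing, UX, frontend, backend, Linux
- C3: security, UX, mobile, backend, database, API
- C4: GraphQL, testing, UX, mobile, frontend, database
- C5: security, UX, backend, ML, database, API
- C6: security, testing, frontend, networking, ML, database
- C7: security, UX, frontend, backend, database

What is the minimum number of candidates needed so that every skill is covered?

3

C2, C3, C6 together cover {GraphQL, security, testing, UX, mobile, frontend, backend, Linux, networking, ML, database, API} — every skill.
No 2 of the 7 candidates cover everything (all 21 pairs fall short), so 3 is minimum.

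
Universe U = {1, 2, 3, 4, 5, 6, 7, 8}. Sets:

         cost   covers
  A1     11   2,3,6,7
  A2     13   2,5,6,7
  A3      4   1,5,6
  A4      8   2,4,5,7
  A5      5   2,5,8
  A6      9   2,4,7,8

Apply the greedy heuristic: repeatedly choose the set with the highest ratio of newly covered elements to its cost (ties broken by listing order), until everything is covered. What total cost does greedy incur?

Pick 1: A3 adds 3 new (1, 5, 6) at cost 4 (ratio 3/4).
Pick 2: A6 adds 4 new (2, 4, 7, 8) at cost 9 (ratio 4/9).
Pick 3: A1 adds 1 new (3) at cost 11 (ratio 1/11).
Greedy total cost: 4 + 9 + 11 = 24.

24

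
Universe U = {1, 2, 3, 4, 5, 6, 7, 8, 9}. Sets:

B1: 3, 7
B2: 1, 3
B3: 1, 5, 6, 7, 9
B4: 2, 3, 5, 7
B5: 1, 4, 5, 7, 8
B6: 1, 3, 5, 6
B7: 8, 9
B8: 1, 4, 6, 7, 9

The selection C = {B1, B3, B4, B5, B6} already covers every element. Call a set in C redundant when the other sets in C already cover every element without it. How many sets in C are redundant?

Drop B1: the rest still cover every element — redundant.
Drop B3: 9 uncovered — not redundant.
Drop B4: 2 uncovered — not redundant.
Drop B5: 4, 8 uncovered — not redundant.
Drop B6: the rest still cover every element — redundant.
2 redundant: B1, B6.

2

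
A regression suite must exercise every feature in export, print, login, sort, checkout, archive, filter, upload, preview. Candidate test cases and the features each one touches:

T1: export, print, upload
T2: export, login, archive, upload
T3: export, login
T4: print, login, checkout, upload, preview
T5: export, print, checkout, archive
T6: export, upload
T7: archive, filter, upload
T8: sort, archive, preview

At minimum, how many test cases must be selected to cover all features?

T1, T4, T7, T8 together cover {export, print, login, sort, checkout, archive, filter, upload, preview} — every feature.
No 3 of the 8 test cases cover everything (all 56 triples fall short), so 4 is minimum.

4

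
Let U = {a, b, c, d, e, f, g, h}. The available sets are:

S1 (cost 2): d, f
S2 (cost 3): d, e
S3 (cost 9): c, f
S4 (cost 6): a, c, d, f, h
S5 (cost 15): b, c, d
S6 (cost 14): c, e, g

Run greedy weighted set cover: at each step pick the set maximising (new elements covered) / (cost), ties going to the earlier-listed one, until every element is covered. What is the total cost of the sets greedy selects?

Pick 1: S1 adds 2 new (d, f) at cost 2 (ratio 2/2).
Pick 2: S4 adds 3 new (a, c, h) at cost 6 (ratio 3/6).
Pick 3: S2 adds 1 new (e) at cost 3 (ratio 1/3).
Pick 4: S6 adds 1 new (g) at cost 14 (ratio 1/14).
Pick 5: S5 adds 1 new (b) at cost 15 (ratio 1/15).
Greedy total cost: 2 + 6 + 3 + 14 + 15 = 40. (The true optimum is 35, so greedy overshoots here.)

40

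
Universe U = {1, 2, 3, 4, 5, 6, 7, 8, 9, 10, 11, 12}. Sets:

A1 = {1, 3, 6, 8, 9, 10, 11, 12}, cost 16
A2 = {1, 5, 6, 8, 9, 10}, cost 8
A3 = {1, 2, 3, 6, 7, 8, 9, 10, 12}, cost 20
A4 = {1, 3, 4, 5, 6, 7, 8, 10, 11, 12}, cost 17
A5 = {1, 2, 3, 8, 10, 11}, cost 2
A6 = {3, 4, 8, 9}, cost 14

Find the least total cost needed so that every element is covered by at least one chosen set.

27

A2, A4, A5 cover every element at cost 8 + 17 + 2 = 27.
Any cover uses at least 2 sets; among all covering selections none totals below 27.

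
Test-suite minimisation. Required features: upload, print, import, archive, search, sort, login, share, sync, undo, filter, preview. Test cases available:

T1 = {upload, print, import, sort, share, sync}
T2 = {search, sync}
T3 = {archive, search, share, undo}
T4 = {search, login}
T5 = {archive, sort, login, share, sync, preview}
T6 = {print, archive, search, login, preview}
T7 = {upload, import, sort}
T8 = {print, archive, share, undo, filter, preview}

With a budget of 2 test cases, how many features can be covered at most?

10

Choosing T1, T6 covers {upload, print, import, archive, search, sort, login, share, sync, preview} — 10 features.
No choice of 2 test cases does better; here undo, filter are left uncovered.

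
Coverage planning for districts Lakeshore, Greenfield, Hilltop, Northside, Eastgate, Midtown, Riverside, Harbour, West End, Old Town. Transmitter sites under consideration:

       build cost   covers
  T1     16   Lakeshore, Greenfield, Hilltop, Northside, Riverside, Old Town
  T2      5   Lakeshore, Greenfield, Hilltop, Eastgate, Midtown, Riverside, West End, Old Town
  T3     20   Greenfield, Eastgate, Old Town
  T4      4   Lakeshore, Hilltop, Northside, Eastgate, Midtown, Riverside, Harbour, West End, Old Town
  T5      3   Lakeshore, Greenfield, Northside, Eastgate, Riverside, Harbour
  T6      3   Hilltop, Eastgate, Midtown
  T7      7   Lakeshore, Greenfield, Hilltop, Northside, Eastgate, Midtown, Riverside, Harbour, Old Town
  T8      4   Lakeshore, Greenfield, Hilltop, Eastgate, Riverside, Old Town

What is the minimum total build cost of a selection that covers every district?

7

T4, T5 cover every district at build cost 4 + 3 = 7.
Any cover uses at least 2 transmitter sites; among all covering selections none totals below 7.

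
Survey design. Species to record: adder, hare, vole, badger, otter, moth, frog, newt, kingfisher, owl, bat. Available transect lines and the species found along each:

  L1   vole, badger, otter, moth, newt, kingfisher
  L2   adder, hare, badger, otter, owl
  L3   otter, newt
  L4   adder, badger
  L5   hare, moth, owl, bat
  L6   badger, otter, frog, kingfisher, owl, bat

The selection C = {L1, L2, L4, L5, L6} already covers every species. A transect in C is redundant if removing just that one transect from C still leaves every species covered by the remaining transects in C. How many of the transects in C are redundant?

3

Drop L1: vole, newt uncovered — not redundant.
Drop L2: the rest still cover every species — redundant.
Drop L4: the rest still cover every species — redundant.
Drop L5: the rest still cover every species — redundant.
Drop L6: frog uncovered — not redundant.
3 redundant: L2, L4, L5.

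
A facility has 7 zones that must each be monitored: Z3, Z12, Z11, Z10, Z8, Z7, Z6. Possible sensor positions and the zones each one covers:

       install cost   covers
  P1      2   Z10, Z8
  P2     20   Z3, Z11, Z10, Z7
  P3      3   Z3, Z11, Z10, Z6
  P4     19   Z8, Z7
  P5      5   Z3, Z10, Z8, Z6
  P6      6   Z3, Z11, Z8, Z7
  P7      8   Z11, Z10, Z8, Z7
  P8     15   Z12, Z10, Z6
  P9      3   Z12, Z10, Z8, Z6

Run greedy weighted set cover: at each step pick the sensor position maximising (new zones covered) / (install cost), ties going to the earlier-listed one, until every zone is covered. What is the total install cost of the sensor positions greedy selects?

12

Pick 1: P3 adds 4 new (Z3, Z11, Z10, Z6) at install cost 3 (ratio 4/3).
Pick 2: P9 adds 2 new (Z12, Z8) at install cost 3 (ratio 2/3).
Pick 3: P6 adds 1 new (Z7) at install cost 6 (ratio 1/6).
Greedy total install cost: 3 + 3 + 6 = 12. (The true optimum is 9, so greedy overshoots here.)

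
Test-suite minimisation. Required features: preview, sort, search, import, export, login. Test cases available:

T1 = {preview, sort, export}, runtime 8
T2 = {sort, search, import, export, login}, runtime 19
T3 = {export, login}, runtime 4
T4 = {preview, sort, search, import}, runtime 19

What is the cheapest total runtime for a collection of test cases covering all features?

T3, T4 cover every feature at runtime 4 + 19 = 23.
Any cover uses at least 2 test cases; among all covering selections none totals below 23.
Greedy by coverage-per-runtime would pick T3, T1, T2 for 31 — worse than the optimum 23.

23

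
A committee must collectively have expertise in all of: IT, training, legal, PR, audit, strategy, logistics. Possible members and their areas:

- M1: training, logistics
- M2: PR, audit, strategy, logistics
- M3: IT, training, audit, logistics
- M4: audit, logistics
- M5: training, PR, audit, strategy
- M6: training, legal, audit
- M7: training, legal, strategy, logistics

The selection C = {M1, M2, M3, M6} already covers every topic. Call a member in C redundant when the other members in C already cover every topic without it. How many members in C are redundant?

1

Drop M1: the rest still cover every topic — redundant.
Drop M2: PR, strategy uncovered — not redundant.
Drop M3: IT uncovered — not redundant.
Drop M6: legal uncovered — not redundant.
1 redundant: M1.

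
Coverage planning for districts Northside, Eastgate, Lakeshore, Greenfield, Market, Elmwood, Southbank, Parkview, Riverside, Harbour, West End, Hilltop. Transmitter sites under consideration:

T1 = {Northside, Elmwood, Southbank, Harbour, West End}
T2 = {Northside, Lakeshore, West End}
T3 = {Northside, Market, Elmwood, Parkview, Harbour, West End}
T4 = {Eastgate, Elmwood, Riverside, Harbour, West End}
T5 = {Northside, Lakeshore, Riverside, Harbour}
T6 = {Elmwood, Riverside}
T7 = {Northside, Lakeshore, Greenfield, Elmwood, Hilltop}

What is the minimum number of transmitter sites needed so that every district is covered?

T1, T3, T4, T7 together cover {Northside, Eastgate, Lakeshore, Greenfield, Market, Elmwood, Southbank, Parkview, Riverside, Harbour, West End, Hilltop} — every district.
No 3 of the 7 transmitter sites cover everything (all 35 triples fall short), so 4 is minimum.

4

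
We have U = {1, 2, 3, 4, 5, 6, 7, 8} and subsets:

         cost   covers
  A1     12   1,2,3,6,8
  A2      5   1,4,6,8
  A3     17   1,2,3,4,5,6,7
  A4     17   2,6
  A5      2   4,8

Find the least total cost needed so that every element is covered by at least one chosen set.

19

A3, A5 cover every element at cost 17 + 2 = 19.
Any cover uses at least 2 sets; among all covering selections none totals below 19.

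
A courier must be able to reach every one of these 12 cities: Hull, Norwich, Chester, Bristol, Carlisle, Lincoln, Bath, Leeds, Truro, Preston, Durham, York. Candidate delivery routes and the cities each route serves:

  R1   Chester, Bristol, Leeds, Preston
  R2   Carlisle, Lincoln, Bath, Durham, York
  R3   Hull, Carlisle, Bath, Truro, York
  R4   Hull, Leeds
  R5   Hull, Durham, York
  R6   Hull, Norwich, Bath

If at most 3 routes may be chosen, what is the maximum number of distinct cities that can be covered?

11

Choosing R1, R2, R3 covers {Hull, Chester, Bristol, Carlisle, Lincoln, Bath, Leeds, Truro, Preston, Durham, York} — 11 cities.
No choice of 3 routes does better; here Norwich is left uncovered.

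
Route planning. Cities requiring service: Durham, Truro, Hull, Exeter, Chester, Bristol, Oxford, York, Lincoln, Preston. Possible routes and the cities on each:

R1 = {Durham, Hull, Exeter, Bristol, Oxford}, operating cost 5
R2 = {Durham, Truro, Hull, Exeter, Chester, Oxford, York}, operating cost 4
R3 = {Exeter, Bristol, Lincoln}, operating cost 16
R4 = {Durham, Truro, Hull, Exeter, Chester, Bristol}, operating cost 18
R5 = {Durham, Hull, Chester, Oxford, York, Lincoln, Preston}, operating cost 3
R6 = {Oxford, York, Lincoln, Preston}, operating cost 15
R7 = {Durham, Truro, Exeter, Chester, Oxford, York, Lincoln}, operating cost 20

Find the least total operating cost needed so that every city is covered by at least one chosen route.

12

R1, R2, R5 cover every city at operating cost 5 + 4 + 3 = 12.
Any cover uses at least 2 routes; among all covering selections none totals below 12.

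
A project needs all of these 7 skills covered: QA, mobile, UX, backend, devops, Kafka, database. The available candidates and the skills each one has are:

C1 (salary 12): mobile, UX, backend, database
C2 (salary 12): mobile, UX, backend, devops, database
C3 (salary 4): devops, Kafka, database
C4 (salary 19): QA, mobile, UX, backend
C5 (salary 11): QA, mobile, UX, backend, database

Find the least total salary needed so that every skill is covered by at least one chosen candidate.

15

C3, C5 cover every skill at salary 4 + 11 = 15.
Any cover uses at least 2 candidates; among all covering selections none totals below 15.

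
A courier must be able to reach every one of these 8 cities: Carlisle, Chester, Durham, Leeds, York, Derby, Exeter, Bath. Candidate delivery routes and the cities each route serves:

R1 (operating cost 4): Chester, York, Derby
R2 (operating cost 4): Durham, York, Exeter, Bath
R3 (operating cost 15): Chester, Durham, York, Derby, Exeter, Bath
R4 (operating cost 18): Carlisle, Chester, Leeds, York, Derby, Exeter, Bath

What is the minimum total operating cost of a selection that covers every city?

22

R2, R4 cover every city at operating cost 4 + 18 = 22.
Any cover uses at least 2 routes; among all covering selections none totals below 22.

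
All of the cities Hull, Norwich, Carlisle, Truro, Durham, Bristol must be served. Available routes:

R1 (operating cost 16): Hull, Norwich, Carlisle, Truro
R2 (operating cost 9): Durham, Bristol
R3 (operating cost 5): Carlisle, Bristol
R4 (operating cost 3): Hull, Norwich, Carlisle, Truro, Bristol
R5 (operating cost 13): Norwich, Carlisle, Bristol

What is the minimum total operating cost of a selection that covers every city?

12

R2, R4 cover every city at operating cost 9 + 3 = 12.
Any cover uses at least 2 routes; among all covering selections none totals below 12.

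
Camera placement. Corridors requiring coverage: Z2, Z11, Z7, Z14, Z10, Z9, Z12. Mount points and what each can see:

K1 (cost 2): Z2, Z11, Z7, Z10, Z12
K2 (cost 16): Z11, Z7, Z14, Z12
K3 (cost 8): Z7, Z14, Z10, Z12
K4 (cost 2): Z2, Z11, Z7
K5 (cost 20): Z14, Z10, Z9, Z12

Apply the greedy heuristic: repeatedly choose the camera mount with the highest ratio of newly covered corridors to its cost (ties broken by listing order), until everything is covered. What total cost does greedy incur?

30

Pick 1: K1 adds 5 new (Z2, Z11, Z7, Z10, Z12) at cost 2 (ratio 5/2).
Pick 2: K3 adds 1 new (Z14) at cost 8 (ratio 1/8).
Pick 3: K5 adds 1 new (Z9) at cost 20 (ratio 1/20).
Greedy total cost: 2 + 8 + 20 = 30. (The true optimum is 22, so greedy overshoots here.)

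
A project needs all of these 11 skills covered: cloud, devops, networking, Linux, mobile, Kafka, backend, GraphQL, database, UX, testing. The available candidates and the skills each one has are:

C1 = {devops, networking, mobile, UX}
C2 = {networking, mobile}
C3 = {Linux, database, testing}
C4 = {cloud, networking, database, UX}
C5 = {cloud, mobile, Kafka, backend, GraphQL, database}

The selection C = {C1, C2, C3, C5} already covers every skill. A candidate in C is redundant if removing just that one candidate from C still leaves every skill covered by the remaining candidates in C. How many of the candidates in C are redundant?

Drop C1: devops, UX uncovered — not redundant.
Drop C2: the rest still cover every skill — redundant.
Drop C3: Linux, testing uncovered — not redundant.
Drop C5: cloud, Kafka, backend, GraphQL uncovered — not redundant.
1 redundant: C2.

1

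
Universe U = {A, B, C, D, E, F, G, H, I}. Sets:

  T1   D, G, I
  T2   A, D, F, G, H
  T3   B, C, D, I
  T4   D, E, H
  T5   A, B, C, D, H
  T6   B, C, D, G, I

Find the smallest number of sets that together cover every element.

T2, T3, T4 together cover {A, B, C, D, E, F, G, H, I} — every element.
No 2 of the 6 sets cover everything (all 15 pairs fall short), so 3 is minimum.

3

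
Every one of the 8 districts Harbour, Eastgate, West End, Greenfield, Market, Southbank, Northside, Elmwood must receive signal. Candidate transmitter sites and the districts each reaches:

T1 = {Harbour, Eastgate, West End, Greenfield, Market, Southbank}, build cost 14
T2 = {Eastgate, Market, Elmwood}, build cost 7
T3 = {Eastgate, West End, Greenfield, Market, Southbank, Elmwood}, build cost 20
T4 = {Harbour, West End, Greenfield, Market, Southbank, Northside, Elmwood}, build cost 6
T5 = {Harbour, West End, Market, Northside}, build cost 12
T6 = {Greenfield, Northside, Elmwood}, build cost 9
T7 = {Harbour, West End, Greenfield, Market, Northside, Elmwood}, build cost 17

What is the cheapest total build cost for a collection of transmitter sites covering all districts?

T2, T4 cover every district at build cost 7 + 6 = 13.
Any cover uses at least 2 transmitter sites; among all covering selections none totals below 13.

13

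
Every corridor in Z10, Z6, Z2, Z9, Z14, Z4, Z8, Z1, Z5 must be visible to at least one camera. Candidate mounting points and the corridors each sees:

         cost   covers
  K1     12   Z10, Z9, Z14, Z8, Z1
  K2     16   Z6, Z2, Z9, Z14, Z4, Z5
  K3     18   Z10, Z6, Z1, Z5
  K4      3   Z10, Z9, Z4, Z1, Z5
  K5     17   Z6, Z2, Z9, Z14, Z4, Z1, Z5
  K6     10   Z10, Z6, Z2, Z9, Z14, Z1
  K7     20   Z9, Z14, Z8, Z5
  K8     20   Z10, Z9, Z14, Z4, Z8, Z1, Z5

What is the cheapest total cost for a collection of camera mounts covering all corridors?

25

K1, K4, K6 cover every corridor at cost 12 + 3 + 10 = 25.
Any cover uses at least 2 camera mounts; among all covering selections none totals below 25.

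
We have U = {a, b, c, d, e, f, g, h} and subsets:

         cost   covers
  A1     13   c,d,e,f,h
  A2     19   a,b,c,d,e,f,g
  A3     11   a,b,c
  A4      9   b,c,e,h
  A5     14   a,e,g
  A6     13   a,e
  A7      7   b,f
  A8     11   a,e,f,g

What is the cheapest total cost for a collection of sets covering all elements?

28

A2, A4 cover every element at cost 19 + 9 = 28.
Any cover uses at least 2 sets; among all covering selections none totals below 28.
Greedy by coverage-per-cost would pick A4, A8, A1 for 33 — worse than the optimum 28.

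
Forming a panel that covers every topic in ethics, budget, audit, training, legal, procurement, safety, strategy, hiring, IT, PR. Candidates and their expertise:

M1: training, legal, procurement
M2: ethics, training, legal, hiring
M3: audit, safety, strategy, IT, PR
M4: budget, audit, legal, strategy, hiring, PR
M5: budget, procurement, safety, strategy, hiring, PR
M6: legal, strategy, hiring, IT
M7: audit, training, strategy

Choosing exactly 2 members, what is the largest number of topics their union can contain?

9

Choosing M2, M3 covers {ethics, audit, training, legal, safety, strategy, hiring, IT, PR} — 9 topics.
No choice of 2 members does better; here budget, procurement are left uncovered.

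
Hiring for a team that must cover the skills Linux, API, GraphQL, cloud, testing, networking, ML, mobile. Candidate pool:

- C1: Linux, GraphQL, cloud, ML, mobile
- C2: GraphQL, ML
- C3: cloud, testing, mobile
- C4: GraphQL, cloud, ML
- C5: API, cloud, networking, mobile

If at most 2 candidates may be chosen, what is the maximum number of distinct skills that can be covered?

7

Choosing C1, C5 covers {Linux, API, GraphQL, cloud, networking, ML, mobile} — 7 skills.
No choice of 2 candidates does better; here testing is left uncovered.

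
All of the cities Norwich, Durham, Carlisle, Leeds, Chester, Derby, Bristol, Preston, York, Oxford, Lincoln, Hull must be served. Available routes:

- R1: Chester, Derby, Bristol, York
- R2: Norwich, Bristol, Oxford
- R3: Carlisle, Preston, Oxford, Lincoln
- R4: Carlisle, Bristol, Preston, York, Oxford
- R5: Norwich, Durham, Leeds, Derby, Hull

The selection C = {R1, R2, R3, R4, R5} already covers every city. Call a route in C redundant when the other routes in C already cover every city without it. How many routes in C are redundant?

2

Drop R1: Chester uncovered — not redundant.
Drop R2: the rest still cover every city — redundant.
Drop R3: Lincoln uncovered — not redundant.
Drop R4: the rest still cover every city — redundant.
Drop R5: Durham, Leeds, Hull uncovered — not redundant.
2 redundant: R2, R4.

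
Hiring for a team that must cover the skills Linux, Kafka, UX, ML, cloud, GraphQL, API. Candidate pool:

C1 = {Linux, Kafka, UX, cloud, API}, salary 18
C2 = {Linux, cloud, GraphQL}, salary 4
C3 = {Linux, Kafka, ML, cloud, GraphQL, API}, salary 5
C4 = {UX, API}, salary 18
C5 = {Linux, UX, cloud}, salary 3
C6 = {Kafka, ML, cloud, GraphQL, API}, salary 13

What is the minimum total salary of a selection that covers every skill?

8

C3, C5 cover every skill at salary 5 + 3 = 8.
Any cover uses at least 2 candidates; among all covering selections none totals below 8.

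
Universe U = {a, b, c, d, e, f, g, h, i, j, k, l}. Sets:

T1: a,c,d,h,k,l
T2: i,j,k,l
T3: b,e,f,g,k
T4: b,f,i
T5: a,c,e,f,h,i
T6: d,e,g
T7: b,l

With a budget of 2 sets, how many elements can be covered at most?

Choosing T1, T3 covers {a, b, c, d, e, f, g, h, k, l} — 10 elements.
No choice of 2 sets does better; here i, j are left uncovered.

10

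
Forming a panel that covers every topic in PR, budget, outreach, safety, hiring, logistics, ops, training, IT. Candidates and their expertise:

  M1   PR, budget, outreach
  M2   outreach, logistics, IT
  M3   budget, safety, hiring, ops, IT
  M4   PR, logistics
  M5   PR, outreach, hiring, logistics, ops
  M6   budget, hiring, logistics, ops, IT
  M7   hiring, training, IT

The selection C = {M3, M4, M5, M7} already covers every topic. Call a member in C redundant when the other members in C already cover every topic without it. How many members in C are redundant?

Drop M3: budget, safety uncovered — not redundant.
Drop M4: the rest still cover every topic — redundant.
Drop M5: outreach uncovered — not redundant.
Drop M7: training uncovered — not redundant.
1 redundant: M4.

1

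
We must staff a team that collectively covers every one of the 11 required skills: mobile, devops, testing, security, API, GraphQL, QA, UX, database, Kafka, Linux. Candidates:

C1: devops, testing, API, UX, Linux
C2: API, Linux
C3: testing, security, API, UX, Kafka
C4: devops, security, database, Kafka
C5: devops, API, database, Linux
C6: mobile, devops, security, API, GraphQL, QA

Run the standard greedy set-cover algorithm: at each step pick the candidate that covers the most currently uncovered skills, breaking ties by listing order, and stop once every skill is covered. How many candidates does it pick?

Pick 1: C6 covers 6 new skills (mobile, devops, security, API, GraphQL, QA).
Pick 2: C1 covers 3 new skills (testing, UX, Linux).
Pick 3: C4 covers 2 new skills (database, Kafka).
Greedy uses 3 candidates.

3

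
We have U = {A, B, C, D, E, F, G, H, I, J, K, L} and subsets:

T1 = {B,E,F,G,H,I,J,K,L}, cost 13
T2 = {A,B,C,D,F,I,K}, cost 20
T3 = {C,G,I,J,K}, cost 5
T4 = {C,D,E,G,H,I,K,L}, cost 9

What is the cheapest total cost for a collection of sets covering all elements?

33

T1, T2 cover every element at cost 13 + 20 = 33.
Any cover uses at least 2 sets; among all covering selections none totals below 33.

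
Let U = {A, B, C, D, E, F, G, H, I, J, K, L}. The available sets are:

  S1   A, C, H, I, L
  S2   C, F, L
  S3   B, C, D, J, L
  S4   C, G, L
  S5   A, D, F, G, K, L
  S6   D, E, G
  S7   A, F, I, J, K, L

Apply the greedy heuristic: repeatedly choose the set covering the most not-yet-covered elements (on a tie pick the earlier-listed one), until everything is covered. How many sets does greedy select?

Pick 1: S5 covers 6 new elements (A, D, F, G, K, L).
Pick 2: S1 covers 3 new elements (C, H, I).
Pick 3: S3 covers 2 new elements (B, J).
Pick 4: S6 covers 1 new elements (E).
Greedy uses 4 sets.

4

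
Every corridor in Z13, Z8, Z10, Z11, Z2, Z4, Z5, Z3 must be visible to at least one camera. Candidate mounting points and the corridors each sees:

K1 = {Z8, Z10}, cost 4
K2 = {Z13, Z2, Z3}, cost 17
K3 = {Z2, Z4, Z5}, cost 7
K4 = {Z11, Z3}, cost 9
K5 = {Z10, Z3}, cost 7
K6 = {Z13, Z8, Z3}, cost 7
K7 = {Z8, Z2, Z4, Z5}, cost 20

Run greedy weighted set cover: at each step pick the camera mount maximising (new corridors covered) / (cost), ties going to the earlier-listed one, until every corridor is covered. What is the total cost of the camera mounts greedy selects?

27

Pick 1: K1 adds 2 new (Z8, Z10) at cost 4 (ratio 2/4).
Pick 2: K3 adds 3 new (Z2, Z4, Z5) at cost 7 (ratio 3/7).
Pick 3: K6 adds 2 new (Z13, Z3) at cost 7 (ratio 2/7).
Pick 4: K4 adds 1 new (Z11) at cost 9 (ratio 1/9).
Greedy total cost: 4 + 7 + 7 + 9 = 27.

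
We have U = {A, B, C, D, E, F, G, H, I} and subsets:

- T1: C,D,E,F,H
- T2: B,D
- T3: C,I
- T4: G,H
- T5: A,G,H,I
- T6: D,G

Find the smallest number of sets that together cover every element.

T1, T2, T5 together cover {A, B, C, D, E, F, G, H, I} — every element.
No 2 of the 6 sets cover everything (all 15 pairs fall short), so 3 is minimum.

3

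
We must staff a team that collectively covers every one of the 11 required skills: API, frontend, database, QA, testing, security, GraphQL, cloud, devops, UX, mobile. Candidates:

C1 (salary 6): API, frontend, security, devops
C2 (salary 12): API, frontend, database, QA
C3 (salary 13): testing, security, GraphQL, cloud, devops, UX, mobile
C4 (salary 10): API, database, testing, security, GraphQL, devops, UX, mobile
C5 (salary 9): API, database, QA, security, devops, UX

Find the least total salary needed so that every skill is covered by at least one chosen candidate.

25

C2, C3 cover every skill at salary 12 + 13 = 25.
Any cover uses at least 2 candidates; among all covering selections none totals below 25.
Greedy by coverage-per-salary would pick C4, C1, C5, C3 for 38 — worse than the optimum 25.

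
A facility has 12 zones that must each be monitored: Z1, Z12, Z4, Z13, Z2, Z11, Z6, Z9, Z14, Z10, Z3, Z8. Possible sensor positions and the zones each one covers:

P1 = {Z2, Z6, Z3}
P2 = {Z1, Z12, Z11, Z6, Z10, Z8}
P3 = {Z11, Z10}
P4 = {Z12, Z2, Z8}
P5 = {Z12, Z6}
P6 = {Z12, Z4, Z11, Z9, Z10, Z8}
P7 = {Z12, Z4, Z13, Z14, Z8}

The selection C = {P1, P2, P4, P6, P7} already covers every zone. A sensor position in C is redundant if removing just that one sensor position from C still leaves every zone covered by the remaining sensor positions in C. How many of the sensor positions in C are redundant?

Drop P1: Z3 uncovered — not redundant.
Drop P2: Z1 uncovered — not redundant.
Drop P4: the rest still cover every zone — redundant.
Drop P6: Z9 uncovered — not redundant.
Drop P7: Z13, Z14 uncovered — not redundant.
1 redundant: P4.

1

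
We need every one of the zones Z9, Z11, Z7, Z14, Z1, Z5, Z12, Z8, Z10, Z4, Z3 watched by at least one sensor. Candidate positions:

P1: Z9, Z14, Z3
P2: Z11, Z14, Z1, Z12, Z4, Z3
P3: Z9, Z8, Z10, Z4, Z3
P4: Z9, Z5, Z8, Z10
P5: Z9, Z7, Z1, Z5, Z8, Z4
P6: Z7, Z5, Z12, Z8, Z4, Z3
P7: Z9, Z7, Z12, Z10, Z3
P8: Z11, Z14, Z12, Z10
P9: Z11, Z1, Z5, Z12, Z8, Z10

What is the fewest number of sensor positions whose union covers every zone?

P1, P5, P8 together cover {Z9, Z11, Z7, Z14, Z1, Z5, Z12, Z8, Z10, Z4, Z3} — every zone.
No 2 of the 9 sensor positions cover everything (all 36 pairs fall short), so 3 is minimum.

3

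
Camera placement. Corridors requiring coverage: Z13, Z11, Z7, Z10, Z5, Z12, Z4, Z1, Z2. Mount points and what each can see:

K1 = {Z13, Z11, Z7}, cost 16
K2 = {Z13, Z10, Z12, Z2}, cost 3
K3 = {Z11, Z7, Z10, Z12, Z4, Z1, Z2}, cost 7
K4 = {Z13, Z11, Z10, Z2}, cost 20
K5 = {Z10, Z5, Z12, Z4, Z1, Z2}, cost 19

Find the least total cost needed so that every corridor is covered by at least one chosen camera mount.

K2, K3, K5 cover every corridor at cost 3 + 7 + 19 = 29.
Any cover uses at least 2 camera mounts; among all covering selections none totals below 29.

29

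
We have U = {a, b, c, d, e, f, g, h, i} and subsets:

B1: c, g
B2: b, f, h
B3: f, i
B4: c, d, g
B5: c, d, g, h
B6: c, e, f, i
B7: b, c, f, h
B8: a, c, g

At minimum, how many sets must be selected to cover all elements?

B2, B4, B6, B8 together cover {a, b, c, d, e, f, g, h, i} — every element.
No 3 of the 8 sets cover everything (all 56 triples fall short), so 4 is minimum.

4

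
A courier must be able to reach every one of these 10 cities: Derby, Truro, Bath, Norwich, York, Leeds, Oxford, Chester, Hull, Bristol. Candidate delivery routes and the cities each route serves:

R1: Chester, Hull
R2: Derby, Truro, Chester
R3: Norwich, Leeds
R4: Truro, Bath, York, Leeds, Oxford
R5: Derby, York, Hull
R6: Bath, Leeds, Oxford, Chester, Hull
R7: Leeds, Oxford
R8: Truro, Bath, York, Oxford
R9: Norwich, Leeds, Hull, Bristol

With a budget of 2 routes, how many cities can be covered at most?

Choosing R4, R9 covers {Truro, Bath, Norwich, York, Leeds, Oxford, Hull, Bristol} — 8 cities.
No choice of 2 routes does better; here Derby, Chester are left uncovered.

8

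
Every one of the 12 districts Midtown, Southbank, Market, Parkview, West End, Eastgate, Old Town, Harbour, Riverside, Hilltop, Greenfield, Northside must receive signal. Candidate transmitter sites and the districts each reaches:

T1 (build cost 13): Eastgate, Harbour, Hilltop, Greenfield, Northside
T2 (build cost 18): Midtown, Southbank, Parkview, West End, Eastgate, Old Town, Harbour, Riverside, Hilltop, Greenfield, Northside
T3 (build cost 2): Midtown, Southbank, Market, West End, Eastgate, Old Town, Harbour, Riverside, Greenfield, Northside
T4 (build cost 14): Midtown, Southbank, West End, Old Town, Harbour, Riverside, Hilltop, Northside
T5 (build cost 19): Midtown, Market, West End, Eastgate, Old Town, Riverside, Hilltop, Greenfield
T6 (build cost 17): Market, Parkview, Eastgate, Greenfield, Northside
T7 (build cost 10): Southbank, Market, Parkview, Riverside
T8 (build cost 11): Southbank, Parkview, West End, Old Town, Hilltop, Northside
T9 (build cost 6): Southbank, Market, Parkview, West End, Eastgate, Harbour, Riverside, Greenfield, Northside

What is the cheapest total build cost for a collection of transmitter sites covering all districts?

T3, T8 cover every district at build cost 2 + 11 = 13.
Any cover uses at least 2 transmitter sites; among all covering selections none totals below 13.

13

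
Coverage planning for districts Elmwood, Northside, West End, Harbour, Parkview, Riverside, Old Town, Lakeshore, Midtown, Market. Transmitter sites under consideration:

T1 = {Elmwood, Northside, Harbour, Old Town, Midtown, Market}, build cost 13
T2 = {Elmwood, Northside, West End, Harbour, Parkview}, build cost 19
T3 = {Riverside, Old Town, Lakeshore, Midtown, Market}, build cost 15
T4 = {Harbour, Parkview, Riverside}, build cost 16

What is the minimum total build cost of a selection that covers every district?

T2, T3 cover every district at build cost 19 + 15 = 34.
Any cover uses at least 2 transmitter sites; among all covering selections none totals below 34.

34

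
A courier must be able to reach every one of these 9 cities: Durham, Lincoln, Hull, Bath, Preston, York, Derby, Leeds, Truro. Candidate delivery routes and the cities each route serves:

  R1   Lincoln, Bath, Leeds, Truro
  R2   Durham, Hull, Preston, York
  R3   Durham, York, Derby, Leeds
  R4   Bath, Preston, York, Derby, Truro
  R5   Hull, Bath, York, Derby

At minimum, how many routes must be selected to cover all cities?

R1, R2, R3 together cover {Durham, Lincoln, Hull, Bath, Preston, York, Derby, Leeds, Truro} — every city.
No 2 of the 5 routes cover everything (all 10 pairs fall short), so 3 is minimum.

3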